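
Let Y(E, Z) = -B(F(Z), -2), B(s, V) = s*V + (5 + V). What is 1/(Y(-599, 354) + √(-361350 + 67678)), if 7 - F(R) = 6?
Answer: -I/(I + 2*√73418) ≈ -3.4051e-6 - 0.0018453*I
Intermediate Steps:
F(R) = 1 (F(R) = 7 - 1*6 = 7 - 6 = 1)
B(s, V) = 5 + V + V*s (B(s, V) = V*s + (5 + V) = 5 + V + V*s)
Y(E, Z) = -1 (Y(E, Z) = -(5 - 2 - 2*1) = -(5 - 2 - 2) = -1*1 = -1)
1/(Y(-599, 354) + √(-361350 + 67678)) = 1/(-1 + √(-361350 + 67678)) = 1/(-1 + √(-293672)) = 1/(-1 + 2*I*√73418)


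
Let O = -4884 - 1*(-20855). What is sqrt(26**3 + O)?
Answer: sqrt(33547) ≈ 183.16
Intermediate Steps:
O = 15971 (O = -4884 + 20855 = 15971)
sqrt(26**3 + O) = sqrt(26**3 + 15971) = sqrt(17576 + 15971) = sqrt(33547)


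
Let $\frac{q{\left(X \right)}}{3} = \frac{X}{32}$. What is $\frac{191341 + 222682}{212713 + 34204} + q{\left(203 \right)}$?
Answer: $\frac{163621189}{7901344} \approx 20.708$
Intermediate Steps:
$q{\left(X \right)} = \frac{3 X}{32}$ ($q{\left(X \right)} = 3 \frac{X}{32} = \frac{3 X}{32}$)
$\frac{191341 + 222682}{212713 + 34204} + q{\left(203 \right)} = \frac{191341 + 222682}{212713 + 34204} + \frac{3}{32} \cdot 203 = \frac{414023}{246917} + \frac{609}{32} = \frac{163621189}{7901344}$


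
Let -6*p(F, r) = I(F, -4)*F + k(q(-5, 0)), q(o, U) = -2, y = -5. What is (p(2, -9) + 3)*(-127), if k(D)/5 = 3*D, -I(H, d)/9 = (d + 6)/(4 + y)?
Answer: -254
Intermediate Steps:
I(H, d) = 54 + 9*d (I(H, d) = -9*(d + 6)/(4 - 5) = -9*(6 + d)/(-1) = -9*(6 + d)*(-1) = -9*(-6 - d) = 54 + 9*d)
k(D) = 15*D (k(D) = 5*(3*D) = 15*D)
p(F, r) = 5 - 3*F (p(F, r) = -((54 + 9*(-4))*F + 15*(-2))/6 = -((54 - 36)*F - 30)/6 = -(18*F - 30)/6 = -(-30 + 18*F)/6 = 5 - 3*F)
(p(2, -9) + 3)*(-127) = ((5 - 3*2) + 3)*(-127) = ((5 - 6) + 3)*(-127) = (-1 + 3)*(-127) = 2*(-127) = -254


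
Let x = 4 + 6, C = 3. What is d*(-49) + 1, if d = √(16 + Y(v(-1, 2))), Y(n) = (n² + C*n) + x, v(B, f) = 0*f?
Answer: 1 - 49*√26 ≈ -248.85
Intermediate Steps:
v(B, f) = 0
x = 10
Y(n) = 10 + n² + 3*n (Y(n) = (n² + 3*n) + 10 = 10 + n² + 3*n)
d = √26 (d = √(16 + (10 + 0² + 3*0)) = √(16 + (10 + 0 + 0)) = √(16 + 10) = √26 ≈ 5.0990)
d*(-49) + 1 = √26*(-49) + 1 = -49*√26 + 1 = 1 - 49*√26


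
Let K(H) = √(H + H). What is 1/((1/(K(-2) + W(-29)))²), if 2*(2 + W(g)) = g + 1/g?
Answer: 226077/841 - 1916*I/29 ≈ 268.82 - 66.069*I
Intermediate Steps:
W(g) = -2 + g/2 + 1/(2*g) (W(g) = -2 + (g + 1/g)/2 = -2 + (g/2 + 1/(2*g)) = -2 + g/2 + 1/(2*g))
K(H) = √2*√H (K(H) = √(2*H) = √2*√H)
1/((1/(K(-2) + W(-29)))²) = 1/((1/(√2*√(-2) + (½)*(1 - 29*(-4 - 29))/(-29)))²) = 1/((1/(√2*(I*√2) + (½)*(-1/29)*(1 - 29*(-33))))²) = 1/((1/(2*I + (½)*(-1/29)*(1 + 957)))²) = 1/((1/(2*I + (½)*(-1/29)*958))²) = 1/((1/(2*I - 479/29))²) = 1/((1/(-479/29 + 2*I))²) = 1/((841*(-479/29 - 2*I)/232805)²) = 1/(707281*(-479/29 - 2*I)²/54198168025) = 54198168025/(707281*(-479/29 - 2*I)²)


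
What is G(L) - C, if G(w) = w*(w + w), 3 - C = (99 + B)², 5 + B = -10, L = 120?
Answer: 35853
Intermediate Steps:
B = -15 (B = -5 - 10 = -15)
C = -7053 (C = 3 - (99 - 15)² = 3 - 1*84² = 3 - 1*7056 = 3 - 7056 = -7053)
G(w) = 2*w² (G(w) = w*(2*w) = 2*w²)
G(L) - C = 2*120² - 1*(-7053) = 2*14400 + 7053 = 28800 + 7053 = 35853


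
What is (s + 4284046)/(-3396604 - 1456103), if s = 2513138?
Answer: -2265728/1617569 ≈ -1.4007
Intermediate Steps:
(s + 4284046)/(-3396604 - 1456103) = (2513138 + 4284046)/(-3396604 - 1456103) = 6797184/(-4852707) = 6797184*(-1/4852707) = -2265728/1617569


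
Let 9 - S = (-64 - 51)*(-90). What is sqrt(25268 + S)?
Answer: sqrt(14927) ≈ 122.18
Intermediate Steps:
S = -10341 (S = 9 - (-64 - 51)*(-90) = 9 - (-115)*(-90) = 9 - 1*10350 = 9 - 10350 = -10341)
sqrt(25268 + S) = sqrt(25268 - 10341) = sqrt(14927)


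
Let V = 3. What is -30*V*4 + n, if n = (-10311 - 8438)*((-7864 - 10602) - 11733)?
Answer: 566200691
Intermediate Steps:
n = 566201051 (n = -18749*(-18466 - 11733) = -18749*(-30199) = 566201051)
-30*V*4 + n = -30*3*4 + 566201051 = -90*4 + 566201051 = -360 + 566201051 = 566200691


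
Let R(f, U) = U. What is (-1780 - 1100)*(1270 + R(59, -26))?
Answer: -3582720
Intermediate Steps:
(-1780 - 1100)*(1270 + R(59, -26)) = (-1780 - 1100)*(1270 - 26) = -2880*1244 = -3582720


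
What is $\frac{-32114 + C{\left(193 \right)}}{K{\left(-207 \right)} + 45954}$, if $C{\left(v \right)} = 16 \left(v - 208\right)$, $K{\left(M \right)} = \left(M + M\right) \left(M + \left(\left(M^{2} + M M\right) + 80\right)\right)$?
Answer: $\frac{16177}{17690220} \approx 0.00091446$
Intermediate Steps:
$K{\left(M \right)} = 2 M \left(80 + M + 2 M^{2}\right)$ ($K{\left(M \right)} = 2 M \left(M + \left(\left(M^{2} + M^{2}\right) + 80\right)\right) = 2 M \left(M + \left(2 M^{2} + 80\right)\right) = 2 M \left(M + \left(80 + 2 M^{2}\right)\right) = 2 M \left(80 + M + 2 M^{2}\right)$)
$C{\left(v \right)} = -3328 + 16 v$ ($C{\left(v \right)} = 16 \left(-208 + v\right) = -3328 + 16 v$)
$\frac{-32114 + C{\left(193 \right)}}{K{\left(-207 \right)} + 45954} = \frac{-32114 + \left(-3328 + 16 \cdot 193\right)}{2 \left(-207\right) \left(80 - 207 + 2 \left(-207\right)^{2}\right) + 45954} = \frac{-32114 + \left(-3328 + 3088\right)}{2 \left(-207\right) \left(80 - 207 + 2 \cdot 42849\right) + 45954} = \frac{-32114 - 240}{2 \left(-207\right) \left(80 - 207 + 85698\right) + 45954} = - \frac{32354}{2 \left(-207\right) 85571 + 45954} = - \frac{32354}{-35426394 + 45954} = - \frac{32354}{-35380440} = \left(-32354\right) \left(- \frac{1}{35380440}\right) = \frac{16177}{17690220}$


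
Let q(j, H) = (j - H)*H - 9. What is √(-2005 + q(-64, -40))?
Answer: I*√1054 ≈ 32.465*I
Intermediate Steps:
q(j, H) = -9 + H*(j - H) (q(j, H) = H*(j - H) - 9 = -9 + H*(j - H))
√(-2005 + q(-64, -40)) = √(-2005 + (-9 - 1*(-40)² - 40*(-64))) = √(-2005 + (-9 - 1*1600 + 2560)) = √(-2005 + (-9 - 1600 + 2560)) = √(-2005 + 951) = √(-1054) = I*√1054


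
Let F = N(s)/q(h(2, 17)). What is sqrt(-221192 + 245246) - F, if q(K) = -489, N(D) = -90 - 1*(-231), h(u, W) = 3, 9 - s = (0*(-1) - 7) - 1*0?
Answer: 47/163 + sqrt(24054) ≈ 155.38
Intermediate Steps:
s = 16 (s = 9 - ((0*(-1) - 7) - 1*0) = 9 - ((0 - 7) + 0) = 9 - (-7 + 0) = 9 - 1*(-7) = 9 + 7 = 16)
N(D) = 141 (N(D) = -90 + 231 = 141)
F = -47/163 (F = 141/(-489) = 141*(-1/489) = -47/163 ≈ -0.28834)
sqrt(-221192 + 245246) - F = sqrt(-221192 + 245246) - 1*(-47/163) = sqrt(24054) + 47/163 = 47/163 + sqrt(24054)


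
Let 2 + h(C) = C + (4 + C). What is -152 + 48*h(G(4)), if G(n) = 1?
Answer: 40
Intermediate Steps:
h(C) = 2 + 2*C (h(C) = -2 + (C + (4 + C)) = -2 + (4 + 2*C) = 2 + 2*C)
-152 + 48*h(G(4)) = -152 + 48*(2 + 2*1) = -152 + 48*(2 + 2) = -152 + 48*4 = -152 + 192 = 40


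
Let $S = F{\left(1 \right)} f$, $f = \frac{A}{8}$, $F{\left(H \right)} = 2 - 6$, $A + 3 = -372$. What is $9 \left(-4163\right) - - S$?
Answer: $- \frac{74559}{2} \approx -37280.0$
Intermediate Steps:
$A = -375$ ($A = -3 - 372 = -375$)
$F{\left(H \right)} = -4$ ($F{\left(H \right)} = 2 - 6 = -4$)
$f = - \frac{375}{8} \approx -46.875$
$S = \frac{375}{2}$ ($S = \left(-4\right) \left(- \frac{375}{8}\right) = \frac{375}{2} \approx 187.5$)
$9 \left(-4163\right) - - S = 9 \left(-4163\right) - \left(-1\right) \frac{375}{2} = -37467 - - \frac{375}{2} = -37467 + \frac{375}{2} = - \frac{74559}{2}$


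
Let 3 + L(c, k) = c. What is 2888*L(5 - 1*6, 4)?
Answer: -11552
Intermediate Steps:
L(c, k) = -3 + c
2888*L(5 - 1*6, 4) = 2888*(-3 + (5 - 1*6)) = 2888*(-3 + (5 - 6)) = 2888*(-3 - 1) = 2888*(-4) = -11552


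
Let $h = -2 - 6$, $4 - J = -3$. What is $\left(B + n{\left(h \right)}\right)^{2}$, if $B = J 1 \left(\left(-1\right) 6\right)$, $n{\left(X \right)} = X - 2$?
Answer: $2704$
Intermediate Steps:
$J = 7$ ($J = 4 - -3 = 4 + 3 = 7$)
$h = -8$ ($h = -2 - 6 = -8$)
$n{\left(X \right)} = -2 + X$
$B = -42$ ($B = 7 \cdot 1 \left(\left(-1\right) 6\right) = 7 \left(-6\right) = -42$)
$\left(B + n{\left(h \right)}\right)^{2} = \left(-42 - 10\right)^{2} = \left(-52\right)^{2} = 2704$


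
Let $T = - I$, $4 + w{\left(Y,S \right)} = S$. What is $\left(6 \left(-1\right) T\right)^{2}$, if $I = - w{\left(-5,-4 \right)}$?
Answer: $2304$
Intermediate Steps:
$w{\left(Y,S \right)} = -4 + S$
$I = 8$ ($I = - (-4 - 4) = \left(-1\right) \left(-8\right) = 8$)
$T = -8$ ($T = \left(-1\right) 8 = -8$)
$\left(6 \left(-1\right) T\right)^{2} = \left(6 \left(-1\right) \left(-8\right)\right)^{2} = \left(\left(-6\right) \left(-8\right)\right)^{2} = 48^{2} = 2304$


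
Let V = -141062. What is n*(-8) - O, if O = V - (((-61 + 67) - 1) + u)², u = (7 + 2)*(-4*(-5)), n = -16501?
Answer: 307295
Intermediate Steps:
u = 180 (u = 9*20 = 180)
O = -175287 (O = -141062 - (((-61 + 67) - 1) + 180)² = -141062 - ((6 - 1) + 180)² = -141062 - (5 + 180)² = -141062 - 1*185² = -141062 - 1*34225 = -141062 - 34225 = -175287)
n*(-8) - O = -16501*(-8) - 1*(-175287) = 132008 + 175287 = 307295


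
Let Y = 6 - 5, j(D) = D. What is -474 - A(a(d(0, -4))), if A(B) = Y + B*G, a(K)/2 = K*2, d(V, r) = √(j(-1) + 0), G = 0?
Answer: -475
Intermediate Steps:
d(V, r) = I (d(V, r) = √(-1 + 0) = √(-1) = I)
Y = 1
a(K) = 4*K (a(K) = 2*(K*2) = 2*(2*K) = 4*K)
A(B) = 1 (A(B) = 1 + B*0 = 1 + 0 = 1)
-474 - A(a(d(0, -4))) = -474 - 1*1 = -474 - 1 = -475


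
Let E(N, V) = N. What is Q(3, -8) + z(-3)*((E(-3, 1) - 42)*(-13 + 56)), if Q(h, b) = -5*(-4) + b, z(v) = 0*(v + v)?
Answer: 12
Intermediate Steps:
z(v) = 0 (z(v) = 0*(2*v) = 0)
Q(h, b) = 20 + b
Q(3, -8) + z(-3)*((E(-3, 1) - 42)*(-13 + 56)) = (20 - 8) + 0*((-3 - 42)*(-13 + 56)) = 12 + 0*(-45*43) = 12 + 0*(-1935) = 12 + 0 = 12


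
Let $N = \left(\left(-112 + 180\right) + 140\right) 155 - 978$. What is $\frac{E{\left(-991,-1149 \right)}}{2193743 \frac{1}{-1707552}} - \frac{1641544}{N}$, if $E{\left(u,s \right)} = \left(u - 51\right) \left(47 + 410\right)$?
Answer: $\frac{12708172210272932}{34290396833} \approx 3.706 \cdot 10^{5}$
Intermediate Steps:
$E{\left(u,s \right)} = -23307 + 457 u$ ($E{\left(u,s \right)} = \left(-51 + u\right) 457 = -23307 + 457 u$)
$N = 31262$ ($N = \left(68 + 140\right) 155 - 978 = 208 \cdot 155 - 978 = 32240 - 978 = 31262$)
$\frac{E{\left(-991,-1149 \right)}}{2193743 \frac{1}{-1707552}} - \frac{1641544}{N} = \frac{-23307 + 457 \left(-991\right)}{2193743 \frac{1}{-1707552}} - \frac{1641544}{31262} = \frac{-23307 - 452887}{2193743 \left(- \frac{1}{1707552}\right)} - \frac{820772}{15631} = - \frac{476194}{- \frac{2193743}{1707552}} - \frac{820772}{15631} = \left(-476194\right) \left(- \frac{1707552}{2193743}\right) - \frac{820772}{15631} = \frac{813126017088}{2193743} - \frac{820772}{15631} = \frac{12708172210272932}{34290396833}$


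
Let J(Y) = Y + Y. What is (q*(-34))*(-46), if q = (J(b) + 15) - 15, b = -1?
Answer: -3128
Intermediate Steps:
J(Y) = 2*Y
q = -2 (q = (2*(-1) + 15) - 15 = (-2 + 15) - 15 = 13 - 15 = -2)
(q*(-34))*(-46) = -2*(-34)*(-46) = 68*(-46) = -3128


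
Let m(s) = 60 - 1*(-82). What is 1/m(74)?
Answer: 1/142 ≈ 0.0070423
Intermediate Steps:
m(s) = 142 (m(s) = 60 + 82 = 142)
1/m(74) = 1/142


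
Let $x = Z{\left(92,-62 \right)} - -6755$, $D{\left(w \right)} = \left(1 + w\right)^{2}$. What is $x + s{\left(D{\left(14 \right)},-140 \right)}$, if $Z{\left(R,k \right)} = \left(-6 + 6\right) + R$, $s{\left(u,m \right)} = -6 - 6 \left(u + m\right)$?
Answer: $6331$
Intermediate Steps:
$s{\left(u,m \right)} = -6 - 6 m - 6 u$ ($s{\left(u,m \right)} = -6 - 6 \left(m + u\right) = -6 - \left(6 m + 6 u\right) = -6 - 6 m - 6 u$)
$Z{\left(R,k \right)} = R$ ($Z{\left(R,k \right)} = 0 + R = R$)
$x = 6847$ ($x = 92 - -6755 = 92 + 6755 = 6847$)
$x + s{\left(D{\left(14 \right)},-140 \right)} = 6847 - \left(-834 + 6 \left(1 + 14\right)^{2}\right) = 6847 - \left(-834 + 1350\right) = 6847 - 516 = 6331$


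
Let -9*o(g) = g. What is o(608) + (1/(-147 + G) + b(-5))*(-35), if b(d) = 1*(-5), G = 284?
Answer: 132164/1233 ≈ 107.19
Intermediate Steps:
o(g) = -g/9
b(d) = -5
o(608) + (1/(-147 + G) + b(-5))*(-35) = -⅑*608 + (1/(-147 + 284) - 5)*(-35) = -608/9 + (1/137 - 5)*(-35) = -608/9 - 684/137*(-35) = -608/9 + 23940/137 = 132164/1233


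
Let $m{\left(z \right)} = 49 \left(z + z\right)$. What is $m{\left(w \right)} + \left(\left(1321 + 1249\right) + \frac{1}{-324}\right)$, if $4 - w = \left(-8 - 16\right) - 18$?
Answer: $\frac{2293271}{324} \approx 7078.0$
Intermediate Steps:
$w = 46$ ($w = 4 - \left(\left(-8 - 16\right) - 18\right) = 4 - \left(-24 - 18\right) = 4 - -42 = 4 + 42 = 46$)
$m{\left(z \right)} = 98 z$ ($m{\left(z \right)} = 49 \cdot 2 z = 98 z$)
$m{\left(w \right)} + \left(\left(1321 + 1249\right) + \frac{1}{-324}\right) = 98 \cdot 46 + \left(\left(1321 + 1249\right) + \frac{1}{-324}\right) = 4508 + \left(2570 - \frac{1}{324}\right) = 4508 + \frac{832679}{324} = \frac{2293271}{324}$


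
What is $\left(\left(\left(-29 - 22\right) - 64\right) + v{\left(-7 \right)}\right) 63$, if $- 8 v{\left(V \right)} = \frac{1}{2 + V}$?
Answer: $- \frac{289737}{40} \approx -7243.4$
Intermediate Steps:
$v{\left(V \right)} = - \frac{1}{8 \left(2 + V\right)}$
$\left(\left(\left(-29 - 22\right) - 64\right) + v{\left(-7 \right)}\right) 63 = \left(\left(\left(-29 - 22\right) - 64\right) - \frac{1}{16 + 8 \left(-7\right)}\right) 63 = \left(\left(-51 - 64\right) - \frac{1}{16 - 56}\right) 63 = \left(-115 - \frac{1}{-40}\right) 63 = \left(-115 - - \frac{1}{40}\right) 63 = \left(-115 + \frac{1}{40}\right) 63 = \left(- \frac{4599}{40}\right) 63 = - \frac{289737}{40}$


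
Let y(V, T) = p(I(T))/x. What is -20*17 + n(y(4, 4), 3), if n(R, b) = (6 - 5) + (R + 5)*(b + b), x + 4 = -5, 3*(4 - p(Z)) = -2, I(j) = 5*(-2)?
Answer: -2809/9 ≈ -312.11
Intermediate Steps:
I(j) = -10
p(Z) = 14/3 (p(Z) = 4 - ⅓*(-2) = 4 + ⅔ = 14/3)
x = -9 (x = -4 - 5 = -9)
y(V, T) = -14/27 (y(V, T) = (14/3)/(-9) = (14/3)*(-⅑) = -14/27)
n(R, b) = 1 + 2*b*(5 + R) (n(R, b) = 1 + (5 + R)*(2*b) = 1 + 2*b*(5 + R))
-20*17 + n(y(4, 4), 3) = -20*17 + (1 + 10*3 + 2*(-14/27)*3) = -340 + (1 + 30 - 28/9) = -340 + 251/9 = -2809/9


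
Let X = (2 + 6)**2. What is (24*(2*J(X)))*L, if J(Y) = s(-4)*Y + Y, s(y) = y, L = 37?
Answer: -340992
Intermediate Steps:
X = 64 (X = 8**2 = 64)
J(Y) = -3*Y (J(Y) = -4*Y + Y = -3*Y)
(24*(2*J(X)))*L = (24*(2*(-3*64)))*37 = (24*(2*(-192)))*37 = (24*(-384))*37 = -9216*37 = -340992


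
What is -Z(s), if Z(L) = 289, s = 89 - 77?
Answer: -289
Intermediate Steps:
s = 12
-Z(s) = -1*289 = -289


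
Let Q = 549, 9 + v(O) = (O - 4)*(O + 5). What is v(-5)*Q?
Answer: -4941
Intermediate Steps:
v(O) = -9 + (-4 + O)*(5 + O) (v(O) = -9 + (O - 4)*(O + 5) = -9 + (-4 + O)*(5 + O))
v(-5)*Q = (-29 - 5 + (-5)²)*549 = (-29 - 5 + 25)*549 = -9*549 = -4941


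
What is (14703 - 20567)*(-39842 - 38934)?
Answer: 461942464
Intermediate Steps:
(14703 - 20567)*(-39842 - 38934) = -5864*(-78776) = 461942464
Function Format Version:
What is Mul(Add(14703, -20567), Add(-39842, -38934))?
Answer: 461942464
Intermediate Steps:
Mul(Add(14703, -20567), Add(-39842, -38934)) = Mul(-5864, -78776) = 461942464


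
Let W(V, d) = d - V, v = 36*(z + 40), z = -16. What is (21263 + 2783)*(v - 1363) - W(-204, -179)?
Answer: -11998979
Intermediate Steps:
v = 864 (v = 36*(-16 + 40) = 36*24 = 864)
(21263 + 2783)*(v - 1363) - W(-204, -179) = (21263 + 2783)*(864 - 1363) - (-179 - 1*(-204)) = 24046*(-499) - (-179 + 204) = -11998954 - 1*25 = -11998954 - 25 = -11998979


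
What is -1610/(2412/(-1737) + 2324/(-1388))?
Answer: 107823310/205129 ≈ 525.64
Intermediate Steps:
-1610/(2412/(-1737) + 2324/(-1388)) = -1610/(2412*(-1/1737) + 2324*(-1/1388)) = -1610/(-268/193 - 581/347) = -1610/(-205129/66971) = -1610*(-66971/205129) = 107823310/205129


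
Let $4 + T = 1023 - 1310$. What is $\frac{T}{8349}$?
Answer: $- \frac{97}{2783} \approx -0.034854$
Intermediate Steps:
$T = -291$ ($T = -4 + \left(1023 - 1310\right) = -4 - 287 = -291$)
$\frac{T}{8349} = - \frac{291}{8349} = \left(-291\right) \frac{1}{8349} = - \frac{97}{2783}$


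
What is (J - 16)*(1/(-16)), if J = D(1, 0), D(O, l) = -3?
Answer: 19/16 ≈ 1.1875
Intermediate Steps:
J = -3
(J - 16)*(1/(-16)) = (-3 - 16)*(1/(-16)) = -19*(-1)/16 = -19*(-1/16) = 19/16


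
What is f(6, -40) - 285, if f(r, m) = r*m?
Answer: -525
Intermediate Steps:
f(r, m) = m*r
f(6, -40) - 285 = -40*6 - 285 = -240 - 285 = -525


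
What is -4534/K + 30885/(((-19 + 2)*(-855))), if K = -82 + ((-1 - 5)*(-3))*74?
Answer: -909848/605625 ≈ -1.5023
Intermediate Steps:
K = 1250 (K = -82 - 6*(-3)*74 = -82 + 18*74 = -82 + 1332 = 1250)
-4534/K + 30885/(((-19 + 2)*(-855))) = -4534/1250 + 30885/(((-19 + 2)*(-855))) = -4534*1/1250 + 30885/((-17*(-855))) = -2267/625 + 30885/14535 = -2267/625 + 30885*(1/14535) = -2267/625 + 2059/969 = -909848/605625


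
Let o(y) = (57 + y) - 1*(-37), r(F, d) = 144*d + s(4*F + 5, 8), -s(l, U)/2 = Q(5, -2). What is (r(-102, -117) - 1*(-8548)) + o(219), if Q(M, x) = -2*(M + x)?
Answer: -7975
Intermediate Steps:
Q(M, x) = -2*M - 2*x
s(l, U) = 12 (s(l, U) = -2*(-2*5 - 2*(-2)) = -2*(-10 + 4) = -2*(-6) = 12)
r(F, d) = 12 + 144*d (r(F, d) = 144*d + 12 = 12 + 144*d)
o(y) = 94 + y (o(y) = (57 + y) + 37 = 94 + y)
(r(-102, -117) - 1*(-8548)) + o(219) = ((12 + 144*(-117)) - 1*(-8548)) + (94 + 219) = ((12 - 16848) + 8548) + 313 = (-16836 + 8548) + 313 = -8288 + 313 = -7975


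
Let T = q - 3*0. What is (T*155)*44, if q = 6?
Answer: 40920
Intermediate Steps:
T = 6 (T = 6 - 3*0 = 6 + 0 = 6)
(T*155)*44 = (6*155)*44 = 930*44 = 40920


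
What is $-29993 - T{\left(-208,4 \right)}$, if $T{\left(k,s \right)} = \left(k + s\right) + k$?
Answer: $-29581$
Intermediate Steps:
$T{\left(k,s \right)} = s + 2 k$
$-29993 - T{\left(-208,4 \right)} = -29993 - \left(4 + 2 \left(-208\right)\right) = -29993 - \left(4 - 416\right) = -29993 - -412 = -29993 + 412 = -29581$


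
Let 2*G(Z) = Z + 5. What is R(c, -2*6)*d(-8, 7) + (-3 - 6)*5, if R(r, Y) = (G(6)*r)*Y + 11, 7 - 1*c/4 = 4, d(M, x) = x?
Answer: -5512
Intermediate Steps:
c = 12 (c = 28 - 4*4 = 28 - 16 = 12)
G(Z) = 5/2 + Z/2 (G(Z) = (Z + 5)/2 = (5 + Z)/2 = 5/2 + Z/2)
R(r, Y) = 11 + 11*Y*r/2 (R(r, Y) = ((5/2 + (1/2)*6)*r)*Y + 11 = ((5/2 + 3)*r)*Y + 11 = (11*r/2)*Y + 11 = 11*Y*r/2 + 11 = 11 + 11*Y*r/2)
R(c, -2*6)*d(-8, 7) + (-3 - 6)*5 = (11 + (11/2)*(-2*6)*12)*7 + (-3 - 6)*5 = (11 + (11/2)*(-12)*12)*7 - 9*5 = (11 - 792)*7 - 45 = -781*7 - 45 = -5467 - 45 = -5512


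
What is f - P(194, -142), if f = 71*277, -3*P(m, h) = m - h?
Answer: 19779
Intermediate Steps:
P(m, h) = -m/3 + h/3 (P(m, h) = -(m - h)/3 = -m/3 + h/3)
f = 19667
f - P(194, -142) = 19667 - (-1/3*194 + (1/3)*(-142)) = 19667 - (-194/3 - 142/3) = 19667 - 1*(-112) = 19667 + 112 = 19779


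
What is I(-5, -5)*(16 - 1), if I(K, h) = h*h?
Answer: 375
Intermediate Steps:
I(K, h) = h²
I(-5, -5)*(16 - 1) = (-5)²*(16 - 1) = 25*15 = 375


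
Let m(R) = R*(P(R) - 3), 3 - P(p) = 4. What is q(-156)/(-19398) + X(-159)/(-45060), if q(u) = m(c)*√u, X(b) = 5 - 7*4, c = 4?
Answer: 23/45060 + 16*I*√39/9699 ≈ 0.00051043 + 0.010302*I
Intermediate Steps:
P(p) = -1 (P(p) = 3 - 1*4 = 3 - 4 = -1)
m(R) = -4*R (m(R) = R*(-1 - 3) = R*(-4) = -4*R)
X(b) = -23 (X(b) = 5 - 28 = -23)
q(u) = -16*√u (q(u) = (-4*4)*√u = -16*√u)
q(-156)/(-19398) + X(-159)/(-45060) = -32*I*√39/(-19398) - 23/(-45060) = -32*I*√39*(-1/19398) - 23*(-1/45060) = -32*I*√39*(-1/19398) + 23/45060 = 16*I*√39/9699 + 23/45060 = 23/45060 + 16*I*√39/9699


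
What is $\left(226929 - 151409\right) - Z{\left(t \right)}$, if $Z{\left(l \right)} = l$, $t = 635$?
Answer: $74885$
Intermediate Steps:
$\left(226929 - 151409\right) - Z{\left(t \right)} = \left(226929 - 151409\right) - 635 = 75520 - 635 = 74885$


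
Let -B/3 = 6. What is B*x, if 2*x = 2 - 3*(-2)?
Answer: -72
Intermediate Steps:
B = -18 (B = -3*6 = -18)
x = 4 (x = (2 - 3*(-2))/2 = (2 + 6)/2 = (½)*8 = 4)
B*x = -18*4 = -72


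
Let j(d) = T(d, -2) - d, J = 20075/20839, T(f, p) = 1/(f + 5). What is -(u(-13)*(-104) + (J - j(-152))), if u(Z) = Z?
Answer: -525567352/437619 ≈ -1201.0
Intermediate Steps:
T(f, p) = 1/(5 + f)
J = 20075/20839 (J = 20075*(1/20839) = 20075/20839 ≈ 0.96334)
j(d) = 1/(5 + d) - d
-(u(-13)*(-104) + (J - j(-152))) = -(-13*(-104) + (20075/20839 - (1 - 1*(-152)*(5 - 152))/(5 - 152))) = -(1352 + (20075/20839 - (1 - 1*(-152)*(-147))/(-147))) = -(1352 + (20075/20839 - (-1)*(1 - 22344)/147)) = -(1352 + (20075/20839 - (-1)*(-22343)/147)) = -(1352 + (20075/20839 - 1*22343/147)) = -(1352 + (20075/20839 - 22343/147)) = -(1352 - 66093536/437619) = -1*525567352/437619 = -525567352/437619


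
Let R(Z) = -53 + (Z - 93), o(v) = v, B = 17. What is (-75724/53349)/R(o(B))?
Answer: 75724/6882021 ≈ 0.011003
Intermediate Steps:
R(Z) = -146 + Z (R(Z) = -53 + (-93 + Z) = -146 + Z)
(-75724/53349)/R(o(B)) = (-75724/53349)/(-146 + 17) = -75724*1/53349/(-129) = -75724/53349*(-1/129) = 75724/6882021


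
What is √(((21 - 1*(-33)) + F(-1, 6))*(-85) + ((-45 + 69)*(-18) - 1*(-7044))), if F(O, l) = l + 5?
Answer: √1087 ≈ 32.970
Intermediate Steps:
F(O, l) = 5 + l
√(((21 - 1*(-33)) + F(-1, 6))*(-85) + ((-45 + 69)*(-18) - 1*(-7044))) = √(((21 - 1*(-33)) + (5 + 6))*(-85) + ((-45 + 69)*(-18) - 1*(-7044))) = √(((21 + 33) + 11)*(-85) + (24*(-18) + 7044)) = √((54 + 11)*(-85) + (-432 + 7044)) = √(65*(-85) + 6612) = √(-5525 + 6612) = √1087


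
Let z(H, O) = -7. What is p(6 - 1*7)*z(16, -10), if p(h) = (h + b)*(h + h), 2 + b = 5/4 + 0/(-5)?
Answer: -49/2 ≈ -24.500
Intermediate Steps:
b = -¾ (b = -2 + (5/4 + 0/(-5)) = -2 + (5*(¼) + 0*(-⅕)) = -2 + (5/4 + 0) = -2 + 5/4 = -¾ ≈ -0.75000)
p(h) = 2*h*(-¾ + h) (p(h) = (h - ¾)*(h + h) = (-¾ + h)*(2*h) = 2*h*(-¾ + h))
p(6 - 1*7)*z(16, -10) = ((6 - 1*7)*(-3 + 4*(6 - 1*7))/2)*(-7) = ((6 - 7)*(-3 + 4*(6 - 7))/2)*(-7) = ((½)*(-1)*(-3 + 4*(-1)))*(-7) = ((½)*(-1)*(-3 - 4))*(-7) = ((½)*(-1)*(-7))*(-7) = (7/2)*(-7) = -49/2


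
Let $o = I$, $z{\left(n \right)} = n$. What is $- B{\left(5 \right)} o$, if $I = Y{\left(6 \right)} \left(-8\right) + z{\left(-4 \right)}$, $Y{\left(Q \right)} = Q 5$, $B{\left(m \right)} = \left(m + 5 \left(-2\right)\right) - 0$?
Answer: $-1220$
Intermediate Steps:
$B{\left(m \right)} = -10 + m$ ($B{\left(m \right)} = \left(m - 10\right) + 0 = \left(-10 + m\right) + 0 = -10 + m$)
$Y{\left(Q \right)} = 5 Q$
$I = -244$ ($I = 5 \cdot 6 \left(-8\right) - 4 = 30 \left(-8\right) - 4 = -240 - 4 = -244$)
$o = -244$
$- B{\left(5 \right)} o = - (-10 + 5) \left(-244\right) = \left(-1\right) \left(-5\right) \left(-244\right) = 5 \left(-244\right) = -1220$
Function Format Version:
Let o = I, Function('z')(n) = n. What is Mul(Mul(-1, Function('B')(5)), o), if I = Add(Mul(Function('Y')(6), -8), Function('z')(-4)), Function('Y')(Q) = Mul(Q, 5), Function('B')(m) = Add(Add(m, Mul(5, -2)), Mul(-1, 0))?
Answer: -1220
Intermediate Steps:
Function('B')(m) = Add(-10, m) (Function('B')(m) = Add(Add(m, -10), 0) = Add(Add(-10, m), 0) = Add(-10, m))
Function('Y')(Q) = Mul(5, Q)
I = -244 (I = Add(Mul(Mul(5, 6), -8), -4) = Add(Mul(30, -8), -4) = Add(-240, -4) = -244)
o = -244
Mul(Mul(-1, Function('B')(5)), o) = Mul(Mul(-1, Add(-10, 5)), -244) = Mul(Mul(-1, -5), -244) = Mul(5, -244) = -1220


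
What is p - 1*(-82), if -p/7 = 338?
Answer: -2284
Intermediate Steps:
p = -2366 (p = -7*338 = -2366)
p - 1*(-82) = -2366 - 1*(-82) = -2366 + 82 = -2284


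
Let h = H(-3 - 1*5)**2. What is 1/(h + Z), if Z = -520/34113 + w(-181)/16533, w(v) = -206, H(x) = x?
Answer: 187996743/12026583406 ≈ 0.015632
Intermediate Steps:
Z = -5208146/187996743 (Z = -520/34113 - 206/16533 = -5208146/187996743 ≈ -0.027703)
h = 64 (h = (-3 - 1*5)**2 = (-3 - 5)**2 = (-8)**2 = 64)
1/(h + Z) = 1/(64 - 5208146/187996743) = 1/(12026583406/187996743) = 187996743/12026583406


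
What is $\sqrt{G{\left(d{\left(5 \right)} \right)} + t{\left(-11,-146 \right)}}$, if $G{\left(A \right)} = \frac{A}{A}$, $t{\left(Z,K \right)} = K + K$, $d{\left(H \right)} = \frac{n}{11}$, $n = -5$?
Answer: $i \sqrt{291} \approx 17.059 i$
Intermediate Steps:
$d{\left(H \right)} = - \frac{5}{11}$
$t{\left(Z,K \right)} = 2 K$
$G{\left(A \right)} = 1$
$\sqrt{G{\left(d{\left(5 \right)} \right)} + t{\left(-11,-146 \right)}} = \sqrt{1 + 2 \left(-146\right)} = \sqrt{1 - 292} = \sqrt{-291} = i \sqrt{291}$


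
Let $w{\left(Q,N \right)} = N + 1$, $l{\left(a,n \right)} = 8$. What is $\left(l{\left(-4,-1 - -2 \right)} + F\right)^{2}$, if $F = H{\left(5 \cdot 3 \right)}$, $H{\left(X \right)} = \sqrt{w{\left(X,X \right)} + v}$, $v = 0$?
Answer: $144$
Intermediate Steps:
$w{\left(Q,N \right)} = 1 + N$
$H{\left(X \right)} = \sqrt{1 + X}$ ($H{\left(X \right)} = \sqrt{\left(1 + X\right) + 0} = \sqrt{1 + X}$)
$F = 4$ ($F = \sqrt{1 + 5 \cdot 3} = \sqrt{1 + 15} = \sqrt{16} = 4$)
$\left(l{\left(-4,-1 - -2 \right)} + F\right)^{2} = \left(8 + 4\right)^{2} = 12^{2} = 144$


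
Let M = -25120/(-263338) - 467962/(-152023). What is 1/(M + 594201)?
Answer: 20016716387/11894016419369245 ≈ 1.6829e-6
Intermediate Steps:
M = 63525497458/20016716387 (M = -25120*(-1/263338) - 467962*(-1/152023) = 12560/131669 + 467962/152023 = 63525497458/20016716387 ≈ 3.1736)
1/(M + 594201) = 1/(63525497458/20016716387 + 594201) = 1/(11894016419369245/20016716387) = 20016716387/11894016419369245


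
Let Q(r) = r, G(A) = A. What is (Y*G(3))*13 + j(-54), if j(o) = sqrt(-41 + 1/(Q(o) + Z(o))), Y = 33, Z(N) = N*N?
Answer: 1287 + I*sqrt(37314438)/954 ≈ 1287.0 + 6.4031*I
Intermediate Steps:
Z(N) = N**2
j(o) = sqrt(-41 + 1/(o + o**2))
(Y*G(3))*13 + j(-54) = (33*3)*13 + sqrt((1 - 41*(-54) - 41*(-54)**2)/((-54)*(1 - 54))) = 99*13 + sqrt(-1/54*(1 + 2214 - 41*2916)/(-53)) = 1287 + sqrt(-1/54*(-1/53)*(1 + 2214 - 119556)) = 1287 + sqrt(-1/54*(-1/53)*(-117341)) = 1287 + sqrt(-117341/2862) = 1287 + I*sqrt(37314438)/954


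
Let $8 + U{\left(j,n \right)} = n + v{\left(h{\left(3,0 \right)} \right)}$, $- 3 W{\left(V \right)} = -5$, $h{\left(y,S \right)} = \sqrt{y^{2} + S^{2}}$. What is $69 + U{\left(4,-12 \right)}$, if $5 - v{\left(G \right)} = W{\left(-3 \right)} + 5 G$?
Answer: $\frac{112}{3} \approx 37.333$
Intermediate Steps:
$h{\left(y,S \right)} = \sqrt{S^{2} + y^{2}}$
$W{\left(V \right)} = \frac{5}{3}$ ($W{\left(V \right)} = \left(- \frac{1}{3}\right) \left(-5\right) = \frac{5}{3}$)
$v{\left(G \right)} = \frac{10}{3} - 5 G$ ($v{\left(G \right)} = 5 - \left(\frac{5}{3} + 5 G\right) = \frac{10}{3} - 5 G$)
$U{\left(j,n \right)} = - \frac{59}{3} + n$ ($U{\left(j,n \right)} = -8 + \left(n + \left(\frac{10}{3} - 5 \sqrt{0^{2} + 3^{2}}\right)\right) = -8 + \left(n + \left(\frac{10}{3} - 5 \sqrt{0 + 9}\right)\right) = -8 + \left(n + \left(\frac{10}{3} - 5 \sqrt{9}\right)\right) = -8 + \left(n + \left(\frac{10}{3} - 15\right)\right) = -8 + \left(n - \frac{35}{3}\right) = -8 + \left(- \frac{35}{3} + n\right) = - \frac{59}{3} + n$)
$69 + U{\left(4,-12 \right)} = 69 - \frac{95}{3} = \frac{112}{3}$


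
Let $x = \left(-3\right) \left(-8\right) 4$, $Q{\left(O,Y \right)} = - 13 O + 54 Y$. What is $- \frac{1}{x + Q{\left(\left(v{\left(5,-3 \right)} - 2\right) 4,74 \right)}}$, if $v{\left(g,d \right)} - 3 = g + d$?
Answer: $- \frac{1}{3936} \approx -0.00025406$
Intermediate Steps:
$v{\left(g,d \right)} = 3 + d + g$ ($v{\left(g,d \right)} = 3 + \left(g + d\right) = 3 + \left(d + g\right) = 3 + d + g$)
$x = 96$ ($x = 24 \cdot 4 = 96$)
$- \frac{1}{x + Q{\left(\left(v{\left(5,-3 \right)} - 2\right) 4,74 \right)}} = - \frac{1}{96 + \left(- 13 \left(\left(3 - 3 + 5\right) - 2\right) 4 + 54 \cdot 74\right)} = - \frac{1}{96 + \left(- 13 \left(5 - 2\right) 4 + 3996\right)} = - \frac{1}{96 + \left(- 13 \cdot 3 \cdot 4 + 3996\right)} = - \frac{1}{96 + \left(\left(-13\right) 12 + 3996\right)} = - \frac{1}{96 + \left(-156 + 3996\right)} = - \frac{1}{96 + 3840} = - \frac{1}{3936}$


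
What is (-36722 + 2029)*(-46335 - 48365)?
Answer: 3285427100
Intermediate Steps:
(-36722 + 2029)*(-46335 - 48365) = -34693*(-94700) = 3285427100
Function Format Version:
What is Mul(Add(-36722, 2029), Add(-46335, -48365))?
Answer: 3285427100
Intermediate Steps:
Mul(Add(-36722, 2029), Add(-46335, -48365)) = Mul(-34693, -94700) = 3285427100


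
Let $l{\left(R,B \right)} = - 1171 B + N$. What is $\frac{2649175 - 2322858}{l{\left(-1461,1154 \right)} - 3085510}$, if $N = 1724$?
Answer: $- \frac{326317}{4435120} \approx -0.073576$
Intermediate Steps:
$l{\left(R,B \right)} = 1724 - 1171 B$ ($l{\left(R,B \right)} = - 1171 B + 1724 = 1724 - 1171 B$)
$\frac{2649175 - 2322858}{l{\left(-1461,1154 \right)} - 3085510} = \frac{2649175 - 2322858}{\left(1724 - 1351334\right) - 3085510} = \frac{326317}{\left(1724 - 1351334\right) - 3085510} = \frac{326317}{-1349610 - 3085510} = \frac{326317}{-4435120} = 326317 \left(- \frac{1}{4435120}\right) = - \frac{326317}{4435120}$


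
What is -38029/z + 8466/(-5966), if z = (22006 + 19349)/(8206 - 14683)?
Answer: 244859702708/41120655 ≈ 5954.7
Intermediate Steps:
z = -13785/2159 (z = 41355/(-6477) = 41355*(-1/6477) = -13785/2159 ≈ -6.3849)
-38029/z + 8466/(-5966) = -38029/(-13785/2159) + 8466/(-5966) = -38029*(-2159/13785) + 8466*(-1/5966) = 82104611/13785 - 4233/2983 = 244859702708/41120655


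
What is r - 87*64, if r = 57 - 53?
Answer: -5564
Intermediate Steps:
r = 4
r - 87*64 = 4 - 87*64 = 4 - 5568 = -5564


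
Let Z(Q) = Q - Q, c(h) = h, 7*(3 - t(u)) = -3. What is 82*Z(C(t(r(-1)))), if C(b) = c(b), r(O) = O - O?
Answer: 0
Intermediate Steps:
r(O) = 0
t(u) = 24/7 (t(u) = 3 - ⅐*(-3) = 3 + 3/7 = 24/7)
C(b) = b
Z(Q) = 0
82*Z(C(t(r(-1)))) = 82*0 = 0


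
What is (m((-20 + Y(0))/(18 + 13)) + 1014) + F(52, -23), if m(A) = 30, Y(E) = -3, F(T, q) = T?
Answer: 1096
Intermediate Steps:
(m((-20 + Y(0))/(18 + 13)) + 1014) + F(52, -23) = (30 + 1014) + 52 = 1044 + 52 = 1096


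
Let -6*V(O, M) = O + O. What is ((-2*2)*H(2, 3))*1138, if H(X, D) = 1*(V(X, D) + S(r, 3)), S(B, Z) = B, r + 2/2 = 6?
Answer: -59176/3 ≈ -19725.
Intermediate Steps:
r = 5 (r = -1 + 6 = 5)
V(O, M) = -O/3 (V(O, M) = -(O + O)/6 = -O/3)
H(X, D) = 5 - X/3 (H(X, D) = 1*(-X/3 + 5) = 1*(5 - X/3) = 5 - X/3)
((-2*2)*H(2, 3))*1138 = ((-2*2)*(5 - ⅓*2))*1138 = -4*(5 - ⅔)*1138 = -4*13/3*1138 = -52/3*1138 = -59176/3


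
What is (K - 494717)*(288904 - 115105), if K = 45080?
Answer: -78146460963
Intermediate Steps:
(K - 494717)*(288904 - 115105) = (45080 - 494717)*(288904 - 115105) = -449637*173799 = -78146460963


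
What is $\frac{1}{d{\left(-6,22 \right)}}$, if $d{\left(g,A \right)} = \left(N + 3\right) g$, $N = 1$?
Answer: $- \frac{1}{24} \approx -0.041667$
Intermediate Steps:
$d{\left(g,A \right)} = 4 g$ ($d{\left(g,A \right)} = \left(1 + 3\right) g = 4 g$)
$\frac{1}{d{\left(-6,22 \right)}} = \frac{1}{4 \left(-6\right)} = \frac{1}{-24} = - \frac{1}{24}$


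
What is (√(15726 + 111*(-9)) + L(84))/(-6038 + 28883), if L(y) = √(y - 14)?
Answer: √70/22845 + √14727/22845 ≈ 0.0056783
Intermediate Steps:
L(y) = √(-14 + y)
(√(15726 + 111*(-9)) + L(84))/(-6038 + 28883) = (√(15726 + 111*(-9)) + √(-14 + 84))/(-6038 + 28883) = (√(15726 - 999) + √70)/22845 = (√14727 + √70)*(1/22845) = (√70 + √14727)*(1/22845) = √70/22845 + √14727/22845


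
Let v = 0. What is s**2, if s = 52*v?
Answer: 0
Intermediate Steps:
s = 0 (s = 52*0 = 0)
s**2 = 0**2 = 0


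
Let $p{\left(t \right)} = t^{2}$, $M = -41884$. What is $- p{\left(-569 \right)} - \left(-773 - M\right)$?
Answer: $-364872$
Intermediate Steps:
$- p{\left(-569 \right)} - \left(-773 - M\right) = - \left(-569\right)^{2} - \left(-773 - -41884\right) = \left(-1\right) 323761 - \left(-773 + 41884\right) = -323761 - 41111 = -364872$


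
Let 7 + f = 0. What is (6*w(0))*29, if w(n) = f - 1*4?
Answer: -1914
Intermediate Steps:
f = -7 (f = -7 + 0 = -7)
w(n) = -11 (w(n) = -7 - 1*4 = -7 - 4 = -11)
(6*w(0))*29 = (6*(-11))*29 = -66*29 = -1914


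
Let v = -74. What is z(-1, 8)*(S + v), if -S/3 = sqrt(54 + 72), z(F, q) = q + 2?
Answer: -740 - 90*sqrt(14) ≈ -1076.8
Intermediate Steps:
z(F, q) = 2 + q
S = -9*sqrt(14) (S = -3*sqrt(54 + 72) = -9*sqrt(14) ≈ -33.675)
z(-1, 8)*(S + v) = (2 + 8)*(-9*sqrt(14) - 74) = 10*(-74 - 9*sqrt(14)) = -740 - 90*sqrt(14)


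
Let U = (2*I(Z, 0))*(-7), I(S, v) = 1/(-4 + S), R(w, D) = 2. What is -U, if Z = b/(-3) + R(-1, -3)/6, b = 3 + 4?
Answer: -7/3 ≈ -2.3333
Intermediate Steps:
b = 7
Z = -2 (Z = 7/(-3) + 2/6 = 7*(-⅓) + 2*(⅙) = -7/3 + ⅓ = -2)
U = 7/3 (U = (2/(-4 - 2))*(-7) = (2/(-6))*(-7) = (2*(-⅙))*(-7) = -⅓*(-7) = 7/3 ≈ 2.3333)
-U = -1*7/3 = -7/3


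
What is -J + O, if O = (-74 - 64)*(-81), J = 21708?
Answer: -10530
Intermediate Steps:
O = 11178 (O = -138*(-81) = 11178)
-J + O = -1*21708 + 11178 = -21708 + 11178 = -10530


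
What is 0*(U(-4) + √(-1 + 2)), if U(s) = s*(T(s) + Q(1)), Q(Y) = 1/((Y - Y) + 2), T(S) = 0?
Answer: 0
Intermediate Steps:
Q(Y) = ½ (Q(Y) = 1/(0 + 2) = 1/2 = ½)
U(s) = s/2 (U(s) = s*(0 + ½) = s*(½) = s/2)
0*(U(-4) + √(-1 + 2)) = 0*((½)*(-4) + √(-1 + 2)) = 0*(-2 + √1) = 0*(-2 + 1) = 0*(-1) = 0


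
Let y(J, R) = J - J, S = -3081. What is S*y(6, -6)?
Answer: 0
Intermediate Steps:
y(J, R) = 0
S*y(6, -6) = -3081*0 = 0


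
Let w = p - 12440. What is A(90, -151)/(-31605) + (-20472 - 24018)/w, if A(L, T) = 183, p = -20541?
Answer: 10853263/8080345 ≈ 1.3432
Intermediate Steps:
w = -32981 (w = -20541 - 12440 = -32981)
A(90, -151)/(-31605) + (-20472 - 24018)/w = 183/(-31605) + (-20472 - 24018)/(-32981) = 183*(-1/31605) - 44490*(-1/32981) = -61/10535 + 44490/32981 = 10853263/8080345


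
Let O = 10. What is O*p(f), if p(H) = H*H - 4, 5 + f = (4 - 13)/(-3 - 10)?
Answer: 24600/169 ≈ 145.56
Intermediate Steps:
f = -56/13 (f = -5 + (4 - 13)/(-3 - 10) = -5 - 9/(-13) = -5 - 9*(-1/13) = -5 + 9/13 = -56/13 ≈ -4.3077)
p(H) = -4 + H² (p(H) = H² - 4 = -4 + H²)
O*p(f) = 10*(-4 + (-56/13)²) = 10*(-4 + 3136/169) = 10*(2460/169) = 24600/169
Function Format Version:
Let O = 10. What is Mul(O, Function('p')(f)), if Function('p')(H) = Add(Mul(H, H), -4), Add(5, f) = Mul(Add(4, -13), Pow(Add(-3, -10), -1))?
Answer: Rational(24600, 169) ≈ 145.56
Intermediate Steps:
f = Rational(-56, 13) (f = Add(-5, Mul(Add(4, -13), Pow(Add(-3, -10), -1))) = Add(-5, Mul(-9, Pow(-13, -1))) = Add(-5, Mul(-9, Rational(-1, 13))) = Add(-5, Rational(9, 13)) = Rational(-56, 13) ≈ -4.3077)
Function('p')(H) = Add(-4, Pow(H, 2)) (Function('p')(H) = Add(Pow(H, 2), -4) = Add(-4, Pow(H, 2)))
Mul(O, Function('p')(f)) = Mul(10, Add(-4, Pow(Rational(-56, 13), 2))) = Mul(10, Add(-4, Rational(3136, 169))) = Mul(10, Rational(2460, 169)) = Rational(24600, 169)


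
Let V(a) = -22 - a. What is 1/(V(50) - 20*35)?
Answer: -1/772 ≈ -0.0012953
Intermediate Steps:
1/(V(50) - 20*35) = 1/((-22 - 1*50) - 20*35) = 1/((-22 - 50) - 700) = 1/(-72 - 700) = 1/(-772) = -1/772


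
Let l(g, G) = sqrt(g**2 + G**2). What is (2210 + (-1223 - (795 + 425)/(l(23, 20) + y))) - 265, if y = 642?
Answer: 59225686/82247 + 244*sqrt(929)/82247 ≈ 720.19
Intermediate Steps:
l(g, G) = sqrt(G**2 + g**2)
(2210 + (-1223 - (795 + 425)/(l(23, 20) + y))) - 265 = (2210 + (-1223 - (795 + 425)/(sqrt(20**2 + 23**2) + 642))) - 265 = (2210 + (-1223 - 1220/(sqrt(400 + 529) + 642))) - 265 = (2210 + (-1223 - 1220/(sqrt(929) + 642))) - 265 = (2210 + (-1223 - 1220/(642 + sqrt(929)))) - 265 = (987 - 1220/(642 + sqrt(929))) - 265 = 722 - 1220/(642 + sqrt(929))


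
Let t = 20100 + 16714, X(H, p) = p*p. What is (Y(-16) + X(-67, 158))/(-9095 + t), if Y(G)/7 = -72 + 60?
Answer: 24880/27719 ≈ 0.89758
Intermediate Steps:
X(H, p) = p**2
t = 36814
Y(G) = -84 (Y(G) = 7*(-72 + 60) = 7*(-12) = -84)
(Y(-16) + X(-67, 158))/(-9095 + t) = (-84 + 158**2)/(-9095 + 36814) = (-84 + 24964)/27719 = 24880*(1/27719) = 24880/27719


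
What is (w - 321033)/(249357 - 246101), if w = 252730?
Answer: -68303/3256 ≈ -20.978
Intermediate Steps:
(w - 321033)/(249357 - 246101) = (252730 - 321033)/(249357 - 246101) = -68303/3256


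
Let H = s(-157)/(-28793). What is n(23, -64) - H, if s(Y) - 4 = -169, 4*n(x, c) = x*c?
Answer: -10595989/28793 ≈ -368.01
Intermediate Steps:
n(x, c) = c*x/4 (n(x, c) = (x*c)/4 = (c*x)/4 = c*x/4)
s(Y) = -165 (s(Y) = 4 - 169 = -165)
H = 165/28793 (H = -165/(-28793) = -165*(-1/28793) = 165/28793 ≈ 0.0057306)
n(23, -64) - H = (1/4)*(-64)*23 - 1*165/28793 = -368 - 165/28793 = -10595989/28793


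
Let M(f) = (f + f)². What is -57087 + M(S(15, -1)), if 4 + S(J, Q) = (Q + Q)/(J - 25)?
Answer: -1425731/25 ≈ -57029.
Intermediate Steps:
S(J, Q) = -4 + 2*Q/(-25 + J) (S(J, Q) = -4 + (Q + Q)/(J - 25) = -4 + (2*Q)/(-25 + J) = -4 + 2*Q/(-25 + J))
M(f) = 4*f² (M(f) = (2*f)² = 4*f²)
-57087 + M(S(15, -1)) = -57087 + 4*(2*(50 - 1 - 2*15)/(-25 + 15))² = -57087 + 4*(2*(50 - 1 - 30)/(-10))² = -57087 + 4*(2*(-⅒)*19)² = -57087 + 4*(-19/5)² = -57087 + 4*(361/25) = -57087 + 1444/25 = -1425731/25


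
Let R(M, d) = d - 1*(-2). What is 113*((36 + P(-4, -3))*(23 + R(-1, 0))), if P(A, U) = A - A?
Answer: 101700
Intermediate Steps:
P(A, U) = 0
R(M, d) = 2 + d (R(M, d) = d + 2 = 2 + d)
113*((36 + P(-4, -3))*(23 + R(-1, 0))) = 113*((36 + 0)*(23 + (2 + 0))) = 113*(36*(23 + 2)) = 113*(36*25) = 113*900 = 101700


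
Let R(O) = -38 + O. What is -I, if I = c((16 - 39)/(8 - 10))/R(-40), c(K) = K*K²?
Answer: 12167/624 ≈ 19.498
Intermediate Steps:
c(K) = K³
I = -12167/624 (I = ((16 - 39)/(8 - 10))³/(-38 - 40) = (-23/(-2))³/(-78) = (-23*(-½))³*(-1/78) = (23/2)³*(-1/78) = (12167/8)*(-1/78) = -12167/624 ≈ -19.498)
-I = -1*(-12167/624) = 12167/624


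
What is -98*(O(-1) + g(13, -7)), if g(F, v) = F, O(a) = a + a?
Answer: -1078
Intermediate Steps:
O(a) = 2*a
-98*(O(-1) + g(13, -7)) = -98*(2*(-1) + 13) = -98*(-2 + 13) = -98*11 = -1078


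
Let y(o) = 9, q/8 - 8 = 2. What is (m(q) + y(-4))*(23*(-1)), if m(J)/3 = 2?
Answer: -345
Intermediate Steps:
q = 80 (q = 64 + 8*2 = 64 + 16 = 80)
m(J) = 6 (m(J) = 3*2 = 6)
(m(q) + y(-4))*(23*(-1)) = (6 + 9)*(23*(-1)) = 15*(-23) = -345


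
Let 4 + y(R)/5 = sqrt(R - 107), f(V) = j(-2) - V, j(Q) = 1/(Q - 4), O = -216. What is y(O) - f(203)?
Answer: 1099/6 + 5*I*sqrt(323) ≈ 183.17 + 89.861*I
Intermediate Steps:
j(Q) = 1/(-4 + Q)
f(V) = -1/6 - V (f(V) = 1/(-4 - 2) - V = 1/(-6) - V = -1/6 - V)
y(R) = -20 + 5*sqrt(-107 + R) (y(R) = -20 + 5*sqrt(R - 107) = -20 + 5*sqrt(-107 + R))
y(O) - f(203) = (-20 + 5*sqrt(-107 - 216)) - (-1/6 - 1*203) = (-20 + 5*sqrt(-323)) - (-1/6 - 203) = (-20 + 5*(I*sqrt(323))) - 1*(-1219/6) = (-20 + 5*I*sqrt(323)) + 1219/6 = 1099/6 + 5*I*sqrt(323)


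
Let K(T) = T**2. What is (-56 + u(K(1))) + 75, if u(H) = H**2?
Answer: 20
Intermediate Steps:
(-56 + u(K(1))) + 75 = (-56 + (1**2)**2) + 75 = (-56 + 1**2) + 75 = (-56 + 1) + 75 = -55 + 75 = 20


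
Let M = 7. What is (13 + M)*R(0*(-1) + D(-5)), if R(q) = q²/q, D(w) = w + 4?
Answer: -20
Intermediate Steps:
D(w) = 4 + w
R(q) = q
(13 + M)*R(0*(-1) + D(-5)) = (13 + 7)*(0*(-1) + (4 - 5)) = 20*(0 - 1) = 20*(-1) = -20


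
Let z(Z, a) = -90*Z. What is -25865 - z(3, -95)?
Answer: -25595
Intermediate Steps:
-25865 - z(3, -95) = -25865 - (-90)*3 = -25865 - 1*(-270) = -25865 + 270 = -25595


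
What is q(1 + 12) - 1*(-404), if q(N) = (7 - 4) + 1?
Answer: 408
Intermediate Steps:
q(N) = 4 (q(N) = 3 + 1 = 4)
q(1 + 12) - 1*(-404) = 4 - 1*(-404) = 4 + 404 = 408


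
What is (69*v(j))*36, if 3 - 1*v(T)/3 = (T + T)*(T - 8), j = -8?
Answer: -1885356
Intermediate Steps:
v(T) = 9 - 6*T*(-8 + T) (v(T) = 9 - 3*(T + T)*(T - 8) = 9 - 3*2*T*(-8 + T) = 9 - 6*T*(-8 + T))
(69*v(j))*36 = (69*(9 - 6*(-8)² + 48*(-8)))*36 = (69*(9 - 6*64 - 384))*36 = (69*(9 - 384 - 384))*36 = (69*(-759))*36 = -52371*36 = -1885356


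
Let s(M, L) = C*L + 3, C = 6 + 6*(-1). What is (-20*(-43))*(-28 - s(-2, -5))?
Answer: -26660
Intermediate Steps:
C = 0 (C = 6 - 6 = 0)
s(M, L) = 3 (s(M, L) = 0*L + 3 = 0 + 3 = 3)
(-20*(-43))*(-28 - s(-2, -5)) = (-20*(-43))*(-28 - 1*3) = 860*(-28 - 3) = 860*(-31) = -26660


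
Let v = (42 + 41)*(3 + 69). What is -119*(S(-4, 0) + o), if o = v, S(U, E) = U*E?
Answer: -711144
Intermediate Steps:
S(U, E) = E*U
v = 5976 (v = 83*72 = 5976)
o = 5976
-119*(S(-4, 0) + o) = -119*(0*(-4) + 5976) = -119*(0 + 5976) = -119*5976 = -711144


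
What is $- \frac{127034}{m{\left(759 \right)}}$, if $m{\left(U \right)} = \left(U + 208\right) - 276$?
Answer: $- \frac{127034}{691} \approx -183.84$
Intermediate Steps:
$m{\left(U \right)} = -68 + U$ ($m{\left(U \right)} = \left(208 + U\right) - 276 = -68 + U$)
$- \frac{127034}{m{\left(759 \right)}} = - \frac{127034}{-68 + 759} = - \frac{127034}{691}$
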